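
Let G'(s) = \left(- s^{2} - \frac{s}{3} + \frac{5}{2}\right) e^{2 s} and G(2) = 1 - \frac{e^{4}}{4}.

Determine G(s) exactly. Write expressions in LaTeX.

G(s) = - \frac{6 s^{2} e^{2 s} - 4 s e^{2 s} - 13 e^{2 s} - 12}{12}

Recognize the product-rule pattern: G'(s) = u'v + uv' with u = - \frac{s^{2}}{2} + \frac{s}{3} + \frac{13}{12}, v = e^{2 s}, so integration by parts undoes it.
A general antiderivative is \frac{\left(- 6 s^{2} + 4 s + 13\right) e^{2 s}}{12} + C.
The condition gives C = 1 - \frac{e^{4}}{4} - (- \frac{e^{4}}{4}) = 1.
So G(s) = - \frac{6 s^{2} e^{2 s} - 4 s e^{2 s} - 13 e^{2 s} - 12}{12}.
Check: d/ds[- \frac{6 s^{2} e^{2 s} - 4 s e^{2 s} - 13 e^{2 s} - 12}{12}] = - s^{2} e^{2 s} - \frac{s e^{2 s}}{3} + \frac{5 e^{2 s}}{2}, which equals G'(s).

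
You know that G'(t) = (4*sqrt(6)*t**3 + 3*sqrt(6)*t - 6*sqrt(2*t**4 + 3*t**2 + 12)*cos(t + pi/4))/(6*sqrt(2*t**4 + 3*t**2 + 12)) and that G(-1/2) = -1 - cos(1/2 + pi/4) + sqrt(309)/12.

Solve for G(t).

G(t) = -(-sqrt(6)*sqrt(2*t**4 + 3*t**2 + 12) + 6*sin(t + pi/4) + 6)/6

Differentiate the proposed G(t) back; it has to land on the given G'(t).
A general antiderivative is sqrt(t**4/3 + t**2/2 + 2) - sin(t + pi/4) + C.
The condition gives C = -1 - cos(1/2 + pi/4) + sqrt(309)/12 - (-cos(1/2 + pi/4) + sqrt(309)/12) = -1.
So G(t) = -(-sqrt(6)*sqrt(2*t**4 + 3*t**2 + 12) + 6*sin(t + pi/4) + 6)/6.
Check: d/dt[-(-sqrt(6)*sqrt(2*t**4 + 3*t**2 + 12) + 6*sin(t + pi/4) + 6)/6] = (4*sqrt(6)*t**3 + 3*sqrt(6)*t - 6*sqrt(2*t**4 + 3*t**2 + 12)*cos(t + pi/4))/(6*sqrt(2*t**4 + 3*t**2 + 12)) = G'(t).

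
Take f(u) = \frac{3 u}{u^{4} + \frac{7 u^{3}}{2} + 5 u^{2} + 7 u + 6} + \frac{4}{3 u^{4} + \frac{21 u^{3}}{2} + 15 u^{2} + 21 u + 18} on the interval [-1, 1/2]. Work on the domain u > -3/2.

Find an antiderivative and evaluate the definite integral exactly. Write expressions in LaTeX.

Antiderivative: F(u) = \frac{- 228 \log{\left(u + \frac{3}{2} \right)} + 238 \log{\left(u + 2 \right)} - 5 \log{\left(u^{2} + 2 \right)} + 67 \sqrt{2} \operatorname{atan}{\left(\frac{\sqrt{2} u}{2} \right)}}{153}; value = - \frac{152 \log{\left(2 \right)}}{51} - \frac{5 \log{\left(\frac{9}{4} \right)}}{153} + \frac{5 \log{\left(3 \right)}}{153} + \frac{67 \sqrt{2} \operatorname{atan}{\left(\frac{\sqrt{2}}{4} \right)}}{153} + \frac{67 \sqrt{2} \operatorname{atan}{\left(\frac{\sqrt{2}}{2} \right)}}{153} + \frac{14 \log{\left(\frac{5}{2} \right)}}{9}

The denominator factors as 3 \left(u + 2\right) \left(2 u + 3\right) \left(u^{2} + 2\right); partial fractions split f into directly integrable pieces: - \frac{2 \left(5 u - 67\right)}{153 \left(u^{2} + 2\right)} - \frac{152}{51 \left(2 u + 3\right)} + \frac{14}{9 \left(u + 2\right)}.
F(u) = \frac{- 228 \log{\left(u + \frac{3}{2} \right)} + 238 \log{\left(u + 2 \right)} - 5 \log{\left(u^{2} + 2 \right)} + 67 \sqrt{2} \operatorname{atan}{\left(\frac{\sqrt{2} u}{2} \right)}}{153} is an antiderivative of f.
Check: d/du[\frac{- 228 \log{\left(u + \frac{3}{2} \right)} + 238 \log{\left(u + 2 \right)} - 5 \log{\left(u^{2} + 2 \right)} + 67 \sqrt{2} \operatorname{atan}{\left(\frac{\sqrt{2} u}{2} \right)}}{153}] = \frac{18 u + 8}{6 u^{4} + 21 u^{3} + 30 u^{2} + 42 u + 36}, which equals f(u).
F(1/2) = - \frac{76 \log{\left(2 \right)}}{51} - \frac{5 \log{\left(\frac{9}{4} \right)}}{153} + \frac{67 \sqrt{2} \operatorname{atan}{\left(\frac{\sqrt{2}}{4} \right)}}{153} + \frac{14 \log{\left(\frac{5}{2} \right)}}{9}; F(-1) = - \frac{67 \sqrt{2} \operatorname{atan}{\left(\frac{\sqrt{2}}{2} \right)}}{153} - \frac{5 \log{\left(3 \right)}}{153} + \frac{76 \log{\left(2 \right)}}{51}.
Integral = F(1/2) - F(-1) = - \frac{152 \log{\left(2 \right)}}{51} - \frac{5 \log{\left(\frac{9}{4} \right)}}{153} + \frac{5 \log{\left(3 \right)}}{153} + \frac{67 \sqrt{2} \operatorname{atan}{\left(\frac{\sqrt{2}}{4} \right)}}{153} + \frac{67 \sqrt{2} \operatorname{atan}{\left(\frac{\sqrt{2}}{2} \right)}}{153} + \frac{14 \log{\left(\frac{5}{2} \right)}}{9}.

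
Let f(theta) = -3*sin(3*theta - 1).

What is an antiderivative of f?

An antiderivative is F(theta) = cos(3*theta - 1).

Check any antiderivative F(theta) by computing F'(theta) and comparing it with f(theta).
Check: d/dtheta[cos(3*theta - 1)] = -3*sin(3*theta - 1) = f(theta).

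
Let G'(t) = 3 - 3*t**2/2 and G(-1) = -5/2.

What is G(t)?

For G(t) to be correct, d/dt[G] must agree with the stated G'(t) identically.
A general antiderivative is -t**3/2 + 3*t + C.
The condition gives C = -5/2 - (-5/2) = 0.
So G(t) = -t*(t**2 - 6)/2.
Check: d/dt[-t*(t**2 - 6)/2] = 3 - 3*t**2/2 = G'(t).

G(t) = -t*(t**2 - 6)/2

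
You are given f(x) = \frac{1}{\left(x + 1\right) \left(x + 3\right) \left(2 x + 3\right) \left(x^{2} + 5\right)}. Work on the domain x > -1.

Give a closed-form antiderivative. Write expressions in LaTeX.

The denominator factors as \left(x + 1\right) \left(x + 3\right) \left(2 x + 3\right) \left(x^{2} + 5\right); partial fractions split f into directly integrable pieces: - \frac{4 x + 23}{1218 \left(x^{2} + 5\right)} - \frac{16}{87 \left(2 x + 3\right)} + \frac{1}{84 \left(x + 3\right)} + \frac{1}{12 \left(x + 1\right)}.
Check: d/dx[\frac{\log{\left(x + 1 \right)}}{12} - \frac{8 \log{\left(x + \frac{3}{2} \right)}}{87} + \frac{\log{\left(x + 3 \right)}}{84} - \frac{\log{\left(x^{2} + 5 \right)}}{609} - \frac{23 \sqrt{5} \operatorname{atan}{\left(\frac{\sqrt{5} x}{5} \right)}}{6090}] = \frac{1}{2 x^{5} + 11 x^{4} + 28 x^{3} + 64 x^{2} + 90 x + 45}, which equals f(x).

An antiderivative is F(x) = \frac{\log{\left(x + 1 \right)}}{12} - \frac{8 \log{\left(x + \frac{3}{2} \right)}}{87} + \frac{\log{\left(x + 3 \right)}}{84} - \frac{\log{\left(x^{2} + 5 \right)}}{609} - \frac{23 \sqrt{5} \operatorname{atan}{\left(\frac{\sqrt{5} x}{5} \right)}}{6090}.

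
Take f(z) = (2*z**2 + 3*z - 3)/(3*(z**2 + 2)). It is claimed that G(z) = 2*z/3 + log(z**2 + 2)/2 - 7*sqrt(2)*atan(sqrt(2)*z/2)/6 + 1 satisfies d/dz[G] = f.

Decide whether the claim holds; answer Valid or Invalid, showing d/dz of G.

d/dz[G] = (2*z**2 + 3*z - 3)/(3*z**2 + 6)
This equals f(z) exactly, so the claim holds.

Valid. The derivative of G reproduces f.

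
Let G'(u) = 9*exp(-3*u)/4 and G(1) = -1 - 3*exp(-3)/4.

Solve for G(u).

G(u) = (-4*exp(3*u) - 3)*exp(-3*u)/4

A candidate passes only if d/du[G] lands on the given G'(u) exactly.
A general antiderivative is -3*exp(-3*u)/4 + C.
The condition gives C = -1 - 3*exp(-3)/4 - (-3*exp(-3)/4) = -1.
So G(u) = (-4*exp(3*u) - 3)*exp(-3*u)/4.
Check: d/du[(-4*exp(3*u) - 3)*exp(-3*u)/4] = 9*exp(-3*u)/4 = G'(u).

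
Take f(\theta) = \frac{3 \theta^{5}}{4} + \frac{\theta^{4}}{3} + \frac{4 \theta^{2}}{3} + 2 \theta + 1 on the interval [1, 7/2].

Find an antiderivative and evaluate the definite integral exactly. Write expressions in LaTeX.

The integrand splits into summands that can be handled one at a time.
F(\theta) = \frac{\theta^{6}}{8} + \frac{\theta^{5}}{15} + \frac{4 \theta^{3}}{9} + \theta^{2} + \theta is an antiderivative of f.
Check: d/d\theta[\frac{\theta^{6}}{8} + \frac{\theta^{5}}{15} + \frac{4 \theta^{3}}{9} + \theta^{2} + \theta] = \frac{3 \theta^{5}}{4} + \frac{\theta^{4}}{3} + \frac{4 \theta^{2}}{3} + 2 \theta + 1 = f(\theta).
F(7/2) = \frac{6902861}{23040}; F(1) = \frac{949}{360}.
Integral = F(7/2) - F(1) = \frac{1368425}{4608}.

Antiderivative: F(\theta) = \frac{\theta^{6}}{8} + \frac{\theta^{5}}{15} + \frac{4 \theta^{3}}{9} + \theta^{2} + \theta; value = \frac{1368425}{4608}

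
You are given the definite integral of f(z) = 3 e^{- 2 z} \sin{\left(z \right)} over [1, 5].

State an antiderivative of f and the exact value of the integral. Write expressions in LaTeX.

Since d/dz undoes antidifferentiation here, F'(z) = f(z) is required of F(z).
F(z) = - \frac{3 \left(2 \sin{\left(z \right)} + \cos{\left(z \right)}\right) e^{- 2 z}}{5} is an antiderivative of f.
Check: d/dz[- \frac{3 \left(2 \sin{\left(z \right)} + \cos{\left(z \right)}\right) e^{- 2 z}}{5}] = 3 e^{- 2 z} \sin{\left(z \right)} = f(z).
F(5) = - \frac{3 \cos{\left(5 \right)}}{5 e^{10}} - \frac{6 \sin{\left(5 \right)}}{5 e^{10}}; F(1) = - \frac{6 \sin{\left(1 \right)}}{5 e^{2}} - \frac{3 \cos{\left(1 \right)}}{5 e^{2}}.
Integral = F(5) - F(1) = - \frac{3 \cos{\left(5 \right)}}{5 e^{10}} - \frac{6 \sin{\left(5 \right)}}{5 e^{10}} + \frac{3 \cos{\left(1 \right)}}{5 e^{2}} + \frac{6 \sin{\left(1 \right)}}{5 e^{2}}.

Antiderivative: F(z) = - \frac{3 \left(2 \sin{\left(z \right)} + \cos{\left(z \right)}\right) e^{- 2 z}}{5}; value = - \frac{3 \cos{\left(5 \right)}}{5 e^{10}} - \frac{6 \sin{\left(5 \right)}}{5 e^{10}} + \frac{3 \cos{\left(1 \right)}}{5 e^{2}} + \frac{6 \sin{\left(1 \right)}}{5 e^{2}}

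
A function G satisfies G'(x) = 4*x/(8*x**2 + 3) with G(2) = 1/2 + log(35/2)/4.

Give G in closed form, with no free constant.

G(x) = (log(4*x**2 + 3/2) + 2)/4

The substitution u = 4*x**2 + 3/2 works: G'(x) is exactly (dG/du)*(du/dx) for that inner function.
A general antiderivative is log(4*x**2 + 3/2)/4 + C.
The condition gives C = 1/2 + log(35/2)/4 - (log(35/2)/4) = 1/2.
So G(x) = (log(4*x**2 + 3/2) + 2)/4.
Check: d/dx[(log(4*x**2 + 3/2) + 2)/4] = 4*x/(8*x**2 + 3) = G'(x).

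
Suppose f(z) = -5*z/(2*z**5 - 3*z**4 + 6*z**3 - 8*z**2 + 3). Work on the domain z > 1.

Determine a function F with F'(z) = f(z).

An antiderivative is F(z) = 5*(26*z*log(z - 1) + 64*z*log(z + 1/2) - 45*z*log(z**2 + 3) + 54*sqrt(3)*z*atan(sqrt(3)*z/3) - 26*log(z - 1) - 64*log(z + 1/2) + 45*log(z**2 + 3) - 54*sqrt(3)*atan(sqrt(3)*z/3) + 156)/(1872*(z - 1)).

Factor the denominator ((z - 1)**2*(2*z + 1)*(z**2 + 3)) and decompose: f = -5*(5*z - 9)/(104*(z**2 + 3)) + 40/(117*(2*z + 1)) + 5/(72*(z - 1)) - 5/(12*(z - 1)**2); each piece integrates to a log, atan, or power term.
Check: d/dz[5*(26*z*log(z - 1) + 64*z*log(z + 1/2) - 45*z*log(z**2 + 3) + 54*sqrt(3)*z*atan(sqrt(3)*z/3) - 26*log(z - 1) - 64*log(z + 1/2) + 45*log(z**2 + 3) - 54*sqrt(3)*atan(sqrt(3)*z/3) + 156)/(1872*(z - 1))] = -5*z/(2*z**5 - 3*z**4 + 6*z**3 - 8*z**2 + 3) = f(z).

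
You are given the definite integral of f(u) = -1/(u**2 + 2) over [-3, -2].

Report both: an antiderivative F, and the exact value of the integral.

Antiderivative: F(u) = -sqrt(2)*atan(sqrt(2)*u/2)/2; value = -sqrt(2)*atan(3*sqrt(2)/2)/2 + sqrt(2)*atan(sqrt(2))/2

Recover f(u) by differentiating a candidate F(u); any mismatch rules it out.
F(u) = -sqrt(2)*atan(sqrt(2)*u/2)/2 is an antiderivative of f.
Check: d/du[-sqrt(2)*atan(sqrt(2)*u/2)/2] = -1/(u**2 + 2) = f(u).
F(-2) = sqrt(2)*atan(sqrt(2))/2; F(-3) = sqrt(2)*atan(3*sqrt(2)/2)/2.
Integral = F(-2) - F(-3) = -sqrt(2)*atan(3*sqrt(2)/2)/2 + sqrt(2)*atan(sqrt(2))/2.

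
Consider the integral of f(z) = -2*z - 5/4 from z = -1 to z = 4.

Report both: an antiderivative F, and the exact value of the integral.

A first test for any F(z): its z-derivative must equal f(z) identically.
F(z) = -z**2 - 5*z/4 is an antiderivative of f.
Check: d/dz[-z**2 - 5*z/4] = -2*z - 5/4 = f(z).
F(4) = -21; F(-1) = 1/4.
Integral = F(4) - F(-1) = -85/4.

Antiderivative: F(z) = -z**2 - 5*z/4; value = -85/4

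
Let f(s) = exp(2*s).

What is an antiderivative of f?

An antiderivative is F(s) = exp(2*s)/2.

For F(s) to be correct the identity F'(s) - f(s) = 0 must hold.
Check: d/ds[exp(2*s)/2] = exp(2*s) = f(s).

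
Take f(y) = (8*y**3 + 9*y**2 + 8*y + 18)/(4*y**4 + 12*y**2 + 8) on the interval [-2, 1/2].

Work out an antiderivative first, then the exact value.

An antiderivative F(y) passes only if d/dy[F] lands on f(y) exactly.
F(y) = log(y**2 + 2) + 9*atan(y)/4 is an antiderivative of f.
Check: d/dy[log(y**2 + 2) + 9*atan(y)/4] = (8*y**3 + 9*y**2 + 8*y + 18)/(4*y**4 + 12*y**2 + 8) = f(y).
F(1/2) = log(9/4) + 9*atan(1/2)/4; F(-2) = -9*atan(2)/4 + log(6).
Integral = F(1/2) - F(-2) = -log(6) + log(9/4) + 9*atan(1/2)/4 + 9*atan(2)/4.

Antiderivative: F(y) = log(y**2 + 2) + 9*atan(y)/4; value = -log(6) + log(9/4) + 9*atan(1/2)/4 + 9*atan(2)/4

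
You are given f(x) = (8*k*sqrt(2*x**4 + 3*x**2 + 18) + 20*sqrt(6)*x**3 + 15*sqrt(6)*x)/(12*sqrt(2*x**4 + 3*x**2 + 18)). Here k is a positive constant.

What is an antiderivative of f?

An antiderivative is F(x) = sqrt(6)*(4*sqrt(6)*k*x + 15*sqrt(2*x**4 + 3*x**2 + 18))/36.

Whatever form F(x) takes, F'(x) = f(x) is non-negotiable.
Check: d/dx[sqrt(6)*(4*sqrt(6)*k*x + 15*sqrt(2*x**4 + 3*x**2 + 18))/36] = (8*k*sqrt(2*x**4 + 3*x**2 + 18) + 20*sqrt(6)*x**3 + 15*sqrt(6)*x)/(12*sqrt(2*x**4 + 3*x**2 + 18)) = f(x).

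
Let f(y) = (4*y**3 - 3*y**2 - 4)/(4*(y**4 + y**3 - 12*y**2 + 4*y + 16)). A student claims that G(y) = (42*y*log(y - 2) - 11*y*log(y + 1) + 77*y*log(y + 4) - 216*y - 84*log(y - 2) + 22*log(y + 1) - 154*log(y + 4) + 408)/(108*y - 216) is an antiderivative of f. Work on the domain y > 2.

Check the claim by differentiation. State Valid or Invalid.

d/dy[G] = (4*y**3 - 3*y**2 - 4)/(4*y**4 + 4*y**3 - 48*y**2 + 16*y + 64)
This equals f(y) exactly, so the claim holds.

Valid - the claim checks out under differentiation.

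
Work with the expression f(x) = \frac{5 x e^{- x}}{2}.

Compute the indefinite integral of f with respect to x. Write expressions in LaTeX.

f has the shape u'v + uv' for u = - \frac{5 x}{2} - \frac{5}{2} and v = e^{- x} — it is the derivative of the product u*v.
Check: d/dx[- \frac{5 \left(x + 1\right) e^{- x}}{2}] = \frac{5 x e^{- x}}{2} = f(x).

F(x) = - \frac{5 \left(x + 1\right) e^{- x}}{2} + C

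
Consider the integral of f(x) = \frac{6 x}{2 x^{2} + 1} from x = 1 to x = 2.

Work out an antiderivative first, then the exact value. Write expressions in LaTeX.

f matches the chain-rule pattern g'(h)*h' with inner function h(x) = 2 x^{2} + 1; substituting u = h(x) collapses the integral.
F(x) = \frac{3 \log{\left(2 x^{2} + 1 \right)}}{2} is an antiderivative of f.
Check: d/dx[\frac{3 \log{\left(2 x^{2} + 1 \right)}}{2}] = \frac{6 x}{2 x^{2} + 1} = f(x).
F(2) = \frac{3 \log{\left(9 \right)}}{2}; F(1) = \frac{3 \log{\left(3 \right)}}{2}.
Integral = F(2) - F(1) = - \frac{3 \log{\left(3 \right)}}{2} + \frac{3 \log{\left(9 \right)}}{2}.

Antiderivative: F(x) = \frac{3 \log{\left(2 x^{2} + 1 \right)}}{2}; value = - \frac{3 \log{\left(3 \right)}}{2} + \frac{3 \log{\left(9 \right)}}{2}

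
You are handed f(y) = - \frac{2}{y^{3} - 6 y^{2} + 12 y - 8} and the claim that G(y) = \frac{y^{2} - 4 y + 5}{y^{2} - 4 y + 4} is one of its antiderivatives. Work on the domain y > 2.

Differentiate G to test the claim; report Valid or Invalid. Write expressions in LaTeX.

Valid. The derivative of G reproduces f.

d/dy[G] = - \frac{2}{y^{3} - 6 y^{2} + 12 y - 8}
This equals f(y) exactly, so the claim holds.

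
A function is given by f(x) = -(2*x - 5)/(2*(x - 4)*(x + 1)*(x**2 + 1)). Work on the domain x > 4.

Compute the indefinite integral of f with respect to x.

Factor the denominator (2*(x - 4)*(x + 1)*(x**2 + 1)) and decompose: f = (25*x - 19)/(68*(x**2 + 1)) - 7/(20*(x + 1)) - 3/(170*(x - 4)); each piece integrates to a log, atan, or power term.
Check: d/dx[(-12*log(x - 4) - 238*log(x + 1) + 125*log(x**2 + 1) - 190*atan(x))/680] = (5 - 2*x)/(2*x**4 - 6*x**3 - 6*x**2 - 6*x - 8), which equals f(x).

F(x) = (-12*log(x - 4) - 238*log(x + 1) + 125*log(x**2 + 1) - 190*atan(x))/680 + C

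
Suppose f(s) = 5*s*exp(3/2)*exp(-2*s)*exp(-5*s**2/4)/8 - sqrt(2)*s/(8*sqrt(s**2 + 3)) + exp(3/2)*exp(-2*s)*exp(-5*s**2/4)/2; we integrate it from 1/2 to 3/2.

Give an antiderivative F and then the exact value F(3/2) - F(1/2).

Antiderivative: F(s) = -sqrt(s**2/2 + 3/2)/4 - exp(3/2)*exp(-2*s)*exp(-5*s**2/4)/4; value = -sqrt(42)/16 - exp(-69/16)/4 + exp(3/16)/4 + sqrt(26)/16

Integrate term by term and add the pieces.
F(s) = -sqrt(s**2/2 + 3/2)/4 - exp(3/2)*exp(-2*s)*exp(-5*s**2/4)/4 is an antiderivative of f.
Check: d/ds[-sqrt(s**2/2 + 3/2)/4 - exp(3/2)*exp(-2*s)*exp(-5*s**2/4)/4] = (5*s*sqrt(s**2 + 3)*exp(3/2) - sqrt(2)*s*exp(2*s)*exp(5*s**2/4) + 4*sqrt(s**2 + 3)*exp(3/2))*exp(-2*s)*exp(-5*s**2/4)/(8*sqrt(s**2 + 3)), which equals f(s).
F(3/2) = -sqrt(42)/16 - exp(-69/16)/4; F(1/2) = -sqrt(26)/16 - exp(3/16)/4.
Integral = F(3/2) - F(1/2) = -sqrt(42)/16 - exp(-69/16)/4 + exp(3/16)/4 + sqrt(26)/16.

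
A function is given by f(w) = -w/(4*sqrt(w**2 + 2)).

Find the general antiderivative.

F(w) = -sqrt(w**2 + 2)/4 + C

f matches the chain-rule pattern g'(h)*h' with inner function h(w) = w**2 + 2; substituting u = h(w) collapses the integral.
Check: d/dw[-sqrt(w**2 + 2)/4] = -w/(4*sqrt(w**2 + 2)) = f(w).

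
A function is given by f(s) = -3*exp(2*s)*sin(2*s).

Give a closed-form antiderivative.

Since d/ds undoes antidifferentiation here, F'(s) = f(s) is required of F(s).
Check: d/ds[3*(-sin(2*s) + cos(2*s))*exp(2*s)/4] = -3*exp(2*s)*sin(2*s) = f(s).

An antiderivative is F(s) = 3*(-sin(2*s) + cos(2*s))*exp(2*s)/4.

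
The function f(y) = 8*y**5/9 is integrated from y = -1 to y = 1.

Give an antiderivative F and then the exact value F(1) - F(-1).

Antiderivative: F(y) = 4*y**6/27; value = 0

Whatever form F(y) takes, F'(y) = f(y) is non-negotiable.
F(y) = 4*y**6/27 is an antiderivative of f.
Check: d/dy[4*y**6/27] = 8*y**5/9 = f(y).
F(1) = 4/27; F(-1) = 4/27.
Integral = F(1) - F(-1) = 0.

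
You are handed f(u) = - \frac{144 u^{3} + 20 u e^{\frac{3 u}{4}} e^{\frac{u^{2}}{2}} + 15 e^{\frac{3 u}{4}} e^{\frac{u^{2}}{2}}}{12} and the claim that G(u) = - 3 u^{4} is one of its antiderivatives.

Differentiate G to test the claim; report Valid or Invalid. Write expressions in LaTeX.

Invalid: d/du[G] - f = \frac{5 u e^{\frac{3 u}{4}} e^{\frac{u^{2}}{2}}}{3} + \frac{5 e^{\frac{3 u}{4}} e^{\frac{u^{2}}{2}}}{4}, which is not 0.

d/du[G] = - 12 u^{3}
d/du[G] - f(u) = \frac{5 u e^{\frac{3 u}{4}} e^{\frac{u^{2}}{2}}}{3} + \frac{5 e^{\frac{3 u}{4}} e^{\frac{u^{2}}{2}}}{4} != 0.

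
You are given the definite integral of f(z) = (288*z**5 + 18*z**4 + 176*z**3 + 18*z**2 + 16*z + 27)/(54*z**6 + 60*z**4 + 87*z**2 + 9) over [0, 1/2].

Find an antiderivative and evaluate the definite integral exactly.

Differentiate the proposed F(z) back; it has to land on f(z) exactly.
F(z) = 4*log(z**4 + z**2 + 3/2)/3 + atan(3*z) is an antiderivative of f.
Check: d/dz[4*log(z**4 + z**2 + 3/2)/3 + atan(3*z)] = (288*z**5 + 18*z**4 + 176*z**3 + 18*z**2 + 16*z + 27)/(54*z**6 + 60*z**4 + 87*z**2 + 9) = f(z).
F(1/2) = 4*log(29/16)/3 + atan(3/2); F(0) = 4*log(3/2)/3.
Integral = F(1/2) - F(0) = -4*log(3/2)/3 + 4*log(29/16)/3 + atan(3/2).

Antiderivative: F(z) = 4*log(z**4 + z**2 + 3/2)/3 + atan(3*z); value = -4*log(3/2)/3 + 4*log(29/16)/3 + atan(3/2)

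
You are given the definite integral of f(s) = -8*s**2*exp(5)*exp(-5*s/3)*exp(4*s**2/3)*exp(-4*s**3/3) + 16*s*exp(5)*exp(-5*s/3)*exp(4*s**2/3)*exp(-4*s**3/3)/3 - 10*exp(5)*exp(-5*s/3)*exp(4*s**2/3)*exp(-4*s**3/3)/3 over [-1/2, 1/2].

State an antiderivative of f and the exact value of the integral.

The substitution u = -4*s**3/3 + 4*s**2/3 - 5*s/3 + 5 works: f is exactly (dF/du)*(du/ds) for that inner function.
F(s) = 2*exp(5)*exp(-5*s/3)*exp(4*s**2/3)*exp(-4*s**3/3) is an antiderivative of f.
Check: d/ds[2*exp(5)*exp(-5*s/3)*exp(4*s**2/3)*exp(-4*s**3/3)] = (-24*s**2*exp(5)*exp(4*s**2/3) + 16*s*exp(5)*exp(4*s**2/3) - 10*exp(5)*exp(4*s**2/3))*exp(-5*s/3)*exp(-4*s**3/3)/3, which equals f(s).
F(1/2) = 2*exp(13/3); F(-1/2) = 2*exp(19/3).
Integral = F(1/2) - F(-1/2) = -2*exp(19/3) + 2*exp(13/3).

Antiderivative: F(s) = 2*exp(5)*exp(-5*s/3)*exp(4*s**2/3)*exp(-4*s**3/3); value = -2*exp(19/3) + 2*exp(13/3)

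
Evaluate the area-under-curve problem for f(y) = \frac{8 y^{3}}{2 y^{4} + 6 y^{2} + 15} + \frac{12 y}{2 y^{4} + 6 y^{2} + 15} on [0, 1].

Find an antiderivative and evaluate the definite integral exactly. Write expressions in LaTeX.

Antiderivative: F(y) = \log{\left(\frac{y^{4}}{3} + y^{2} + \frac{5}{2} \right)}; value = - \log{\left(\frac{5}{2} \right)} + \log{\left(\frac{23}{6} \right)}

f matches the chain-rule pattern g'(h)*h' with inner function h(y) = \frac{y^{4}}{3} + y^{2} + \frac{5}{2}; substituting u = h(y) collapses the integral.
F(y) = \log{\left(\frac{y^{4}}{3} + y^{2} + \frac{5}{2} \right)} is an antiderivative of f.
Check: d/dy[\log{\left(\frac{y^{4}}{3} + y^{2} + \frac{5}{2} \right)}] = \frac{8 y^{3} + 12 y}{2 y^{4} + 6 y^{2} + 15}, which equals f(y).
F(1) = \log{\left(\frac{23}{6} \right)}; F(0) = \log{\left(\frac{5}{2} \right)}.
Integral = F(1) - F(0) = - \log{\left(\frac{5}{2} \right)} + \log{\left(\frac{23}{6} \right)}.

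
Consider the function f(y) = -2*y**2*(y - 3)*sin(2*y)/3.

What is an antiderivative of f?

Since d/dy undoes antidifferentiation here, F'(y) = f(y) is required of F(y).
Check: d/dy[(4*y**3*cos(2*y) - 6*y**2*sin(2*y) - 12*y**2*cos(2*y) + 12*y*sin(2*y) - 6*y*cos(2*y) + 3*sin(2*y) + 6*cos(2*y))/12] = -2*y**3*sin(2*y)/3 + 2*y**2*sin(2*y), which equals f(y).

An antiderivative is F(y) = (4*y**3*cos(2*y) - 6*y**2*sin(2*y) - 12*y**2*cos(2*y) + 12*y*sin(2*y) - 6*y*cos(2*y) + 3*sin(2*y) + 6*cos(2*y))/12.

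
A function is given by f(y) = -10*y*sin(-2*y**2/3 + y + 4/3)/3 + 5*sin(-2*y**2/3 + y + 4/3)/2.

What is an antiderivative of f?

An antiderivative is F(y) = -5*cos(-2*y**2/3 + y + 4/3)/2.

The substitution u = -2*y**2/3 + y + 4/3 works: f is exactly (dF/du)*(du/dy) for that inner function.
Check: d/dy[-5*cos(-2*y**2/3 + y + 4/3)/2] = -10*y*sin(-2*y**2/3 + y + 4/3)/3 + 5*sin(-2*y**2/3 + y + 4/3)/2 = f(y).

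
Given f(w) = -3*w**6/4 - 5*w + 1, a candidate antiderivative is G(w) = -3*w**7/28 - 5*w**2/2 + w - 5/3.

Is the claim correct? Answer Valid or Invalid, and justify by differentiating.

Valid: G'(w) = f(w).

d/dw[G] = -3*w**6/4 - 5*w + 1
This equals f(w) exactly, so the claim holds.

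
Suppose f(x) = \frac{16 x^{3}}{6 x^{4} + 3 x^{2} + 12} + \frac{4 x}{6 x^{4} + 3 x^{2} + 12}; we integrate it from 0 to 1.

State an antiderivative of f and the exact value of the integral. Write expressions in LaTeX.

Antiderivative: F(x) = \frac{2 \log{\left(x^{4} + \frac{x^{2}}{2} + 2 \right)}}{3}; value = - \frac{2 \log{\left(2 \right)}}{3} + \frac{2 \log{\left(\frac{7}{2} \right)}}{3}

The substitution u = x^{4} + \frac{x^{2}}{2} + 2 works: f is exactly (dF/du)*(du/dx) for that inner function.
F(x) = \frac{2 \log{\left(x^{4} + \frac{x^{2}}{2} + 2 \right)}}{3} is an antiderivative of f.
Check: d/dx[\frac{2 \log{\left(x^{4} + \frac{x^{2}}{2} + 2 \right)}}{3}] = \frac{16 x^{3} + 4 x}{6 x^{4} + 3 x^{2} + 12}, which equals f(x).
F(1) = \frac{2 \log{\left(\frac{7}{2} \right)}}{3}; F(0) = \frac{2 \log{\left(2 \right)}}{3}.
Integral = F(1) - F(0) = - \frac{2 \log{\left(2 \right)}}{3} + \frac{2 \log{\left(\frac{7}{2} \right)}}{3}.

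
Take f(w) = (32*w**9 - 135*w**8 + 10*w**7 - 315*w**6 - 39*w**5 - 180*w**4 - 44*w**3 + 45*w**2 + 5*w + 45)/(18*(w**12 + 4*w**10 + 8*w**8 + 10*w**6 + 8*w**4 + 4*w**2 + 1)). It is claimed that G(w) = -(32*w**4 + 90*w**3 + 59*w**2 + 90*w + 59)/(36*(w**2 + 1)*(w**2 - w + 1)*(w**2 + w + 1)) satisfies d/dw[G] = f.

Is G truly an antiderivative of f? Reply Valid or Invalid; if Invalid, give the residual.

d/dw[G] = (32*w**9 + 135*w**8 + 118*w**7 + 315*w**6 + 231*w**5 + 180*w**4 + 172*w**3 - 45*w**2 + 59*w - 45)/(18*w**12 + 72*w**10 + 144*w**8 + 180*w**6 + 144*w**4 + 72*w**2 + 18)
d/dw[G] - f(w) = (15*w**4 + 6*w**3 + 5*w**2 + 3*w - 5)/(w**8 + 2*w**6 + 3*w**4 + 2*w**2 + 1) != 0.

Invalid: d/dw[G] - f = (15*w**4 + 6*w**3 + 5*w**2 + 3*w - 5)/(w**8 + 2*w**6 + 3*w**4 + 2*w**2 + 1), which is not 0.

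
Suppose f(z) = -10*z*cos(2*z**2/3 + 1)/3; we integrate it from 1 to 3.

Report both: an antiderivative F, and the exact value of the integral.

Antiderivative: F(z) = -5*sin(2*z**2/3 + 1)/2; value = -5*sin(7)/2 + 5*sin(5/3)/2

f matches the chain-rule pattern g'(h)*h' with inner function h(z) = 2*z**2/3 + 1; substituting u = h(z) collapses the integral.
F(z) = -5*sin(2*z**2/3 + 1)/2 is an antiderivative of f.
Check: d/dz[-5*sin(2*z**2/3 + 1)/2] = -10*z*cos(2*z**2/3 + 1)/3 = f(z).
F(3) = -5*sin(7)/2; F(1) = -5*sin(5/3)/2.
Integral = F(3) - F(1) = -5*sin(7)/2 + 5*sin(5/3)/2.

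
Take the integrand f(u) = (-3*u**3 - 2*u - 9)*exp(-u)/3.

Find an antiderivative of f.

An antiderivative is F(u) = u**3*exp(-u) + 3*u**2*exp(-u) + 20*u*exp(-u)/3 + 29*exp(-u)/3.

f has the shape v'r + vr' for v = u**3 + 3*u**2 + 20*u/3 + 29/3 and r = exp(-u) — it is the derivative of the product v*r.
Check: d/du[u**3*exp(-u) + 3*u**2*exp(-u) + 20*u*exp(-u)/3 + 29*exp(-u)/3] = (-3*u**3 - 2*u - 9)*exp(-u)/3 = f(u).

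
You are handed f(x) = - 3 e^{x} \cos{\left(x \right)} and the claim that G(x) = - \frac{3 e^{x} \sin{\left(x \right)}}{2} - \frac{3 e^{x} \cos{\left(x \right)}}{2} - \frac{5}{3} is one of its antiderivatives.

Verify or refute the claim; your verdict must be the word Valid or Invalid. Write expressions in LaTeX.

d/dx[G] = - 3 e^{x} \cos{\left(x \right)}
This equals f(x) exactly, so the claim holds.

Valid - the claim checks out under differentiation.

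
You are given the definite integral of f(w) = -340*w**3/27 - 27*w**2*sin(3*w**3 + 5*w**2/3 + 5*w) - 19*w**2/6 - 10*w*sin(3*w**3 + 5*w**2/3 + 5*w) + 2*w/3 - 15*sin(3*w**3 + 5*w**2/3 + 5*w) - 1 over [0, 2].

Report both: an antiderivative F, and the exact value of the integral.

Antiderivative: F(w) = -3*w**4 - 3*w**3/2 - 4*(-w**2/3 + w/2 + 3/4)**2/3 + 3*cos(3*w**3 + 5*w**2/3 + 5*w); value = -1687/27 + 3*cos(122/3)

The integrand splits into summands that can be handled one at a time.
F(w) = -3*w**4 - 3*w**3/2 - 4*(-w**2/3 + w/2 + 3/4)**2/3 + 3*cos(3*w**3 + 5*w**2/3 + 5*w) is an antiderivative of f.
Check: d/dw[-3*w**4 - 3*w**3/2 - 4*(-w**2/3 + w/2 + 3/4)**2/3 + 3*cos(3*w**3 + 5*w**2/3 + 5*w)] = -340*w**3/27 - 27*w**2*sin(3*w**3 + 5*w**2/3 + 5*w) - 19*w**2/6 - 10*w*sin(3*w**3 + 5*w**2/3 + 5*w) + 2*w/3 - 15*sin(3*w**3 + 5*w**2/3 + 5*w) - 1 = f(w).
F(2) = -6505/108 + 3*cos(122/3); F(0) = 9/4.
Integral = F(2) - F(0) = -1687/27 + 3*cos(122/3).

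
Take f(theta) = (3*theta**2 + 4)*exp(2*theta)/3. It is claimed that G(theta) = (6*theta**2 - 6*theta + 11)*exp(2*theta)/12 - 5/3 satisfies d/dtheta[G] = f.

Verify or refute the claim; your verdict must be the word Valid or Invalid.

d/dtheta[G] = theta**2*exp(2*theta) + 4*exp(2*theta)/3
This equals f(theta) exactly, so the claim holds.

Valid: G'(theta) = f(theta).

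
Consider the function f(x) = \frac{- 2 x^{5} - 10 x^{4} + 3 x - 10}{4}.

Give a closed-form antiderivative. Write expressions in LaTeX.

For F(x) to be correct the identity F'(x) - f(x) = 0 must hold.
Check: d/dx[\frac{x \left(- 2 x^{5} - 12 x^{4} + 9 x - 60\right)}{24}] = - \frac{x^{5}}{2} - \frac{5 x^{4}}{2} + \frac{3 x}{4} - \frac{5}{2}, which equals f(x).

An antiderivative is F(x) = \frac{x \left(- 2 x^{5} - 12 x^{4} + 9 x - 60\right)}{24}.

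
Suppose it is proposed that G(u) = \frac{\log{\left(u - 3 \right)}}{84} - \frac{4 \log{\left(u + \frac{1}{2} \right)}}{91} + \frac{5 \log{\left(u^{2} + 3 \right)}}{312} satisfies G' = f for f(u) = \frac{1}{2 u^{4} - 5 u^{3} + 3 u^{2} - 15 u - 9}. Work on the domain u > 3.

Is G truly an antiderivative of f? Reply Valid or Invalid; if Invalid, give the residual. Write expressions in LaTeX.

Invalid: d/du[G] - f = \frac{3}{52 u^{2} + 156}, which is not 0.

d/du[G] = \frac{6 u^{2} - 15 u + 43}{104 u^{4} - 260 u^{3} + 156 u^{2} - 780 u - 468}
d/du[G] - f(u) = \frac{3}{52 u^{2} + 156} != 0.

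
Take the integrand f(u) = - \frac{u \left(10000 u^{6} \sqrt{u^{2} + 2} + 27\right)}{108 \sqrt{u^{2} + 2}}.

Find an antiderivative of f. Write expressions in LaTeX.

An antiderivative is F(u) = \frac{- 1250 u^{8} - 27 \sqrt{u^{2} + 2}}{108}.

Whatever form F(u) takes, F'(u) = f(u) is non-negotiable.
Check: d/du[\frac{- 1250 u^{8} - 27 \sqrt{u^{2} + 2}}{108}] = \frac{- 10000 u^{7} \sqrt{u^{2} + 2} - 27 u}{108 \sqrt{u^{2} + 2}}, which equals f(u).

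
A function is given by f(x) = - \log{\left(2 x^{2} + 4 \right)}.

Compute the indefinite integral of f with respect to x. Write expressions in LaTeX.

F(x) = - x \log{\left(x^{2} + 2 \right)} - x \log{\left(2 \right)} + 2 x - 2 \sqrt{2} \operatorname{atan}{\left(\frac{\sqrt{2} x}{2} \right)} + C

A candidate is checked by its d/dx: the result must match f(x).
Check: d/dx[- x \log{\left(x^{2} + 2 \right)} - x \log{\left(2 \right)} + 2 x - 2 \sqrt{2} \operatorname{atan}{\left(\frac{\sqrt{2} x}{2} \right)}] = - \log{\left(x^{2} + 2 \right)} - \log{\left(2 \right)}, which equals f(x).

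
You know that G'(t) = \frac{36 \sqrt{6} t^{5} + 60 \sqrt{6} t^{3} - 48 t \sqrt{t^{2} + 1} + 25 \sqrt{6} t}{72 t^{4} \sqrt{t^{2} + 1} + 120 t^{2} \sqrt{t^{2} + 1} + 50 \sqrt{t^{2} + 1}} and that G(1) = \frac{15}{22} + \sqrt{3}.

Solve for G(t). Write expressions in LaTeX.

Since d/dt undoes antidifferentiation here, G(t) must give back the stated G'(t).
A general antiderivative is \sqrt{\frac{3 t^{2}}{2} + \frac{3}{2}} + \frac{2}{3 \left(2 t^{2} + \frac{5}{3}\right)} + C.
The condition gives C = \frac{15}{22} + \sqrt{3} - (\frac{2}{11} + \sqrt{3}) = \frac{1}{2}.
So G(t) = \frac{6 \sqrt{6} t^{2} \sqrt{t^{2} + 1} + 6 t^{2} + 5 \sqrt{6} \sqrt{t^{2} + 1} + 9}{2 \left(6 t^{2} + 5\right)}.
Check: d/dt[\frac{6 \sqrt{6} t^{2} \sqrt{t^{2} + 1} + 6 t^{2} + 5 \sqrt{6} \sqrt{t^{2} + 1} + 9}{2 \left(6 t^{2} + 5\right)}] = \frac{36 \sqrt{6} t^{5} + 60 \sqrt{6} t^{3} - 48 t \sqrt{t^{2} + 1} + 25 \sqrt{6} t}{72 t^{4} \sqrt{t^{2} + 1} + 120 t^{2} \sqrt{t^{2} + 1} + 50 \sqrt{t^{2} + 1}} = G'(t).

G(t) = \frac{6 \sqrt{6} t^{2} \sqrt{t^{2} + 1} + 6 t^{2} + 5 \sqrt{6} \sqrt{t^{2} + 1} + 9}{2 \left(6 t^{2} + 5\right)}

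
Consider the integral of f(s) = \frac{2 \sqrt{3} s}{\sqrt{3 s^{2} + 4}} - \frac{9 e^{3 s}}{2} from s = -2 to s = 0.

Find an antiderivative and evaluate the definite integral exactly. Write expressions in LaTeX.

The integrand splits into summands that can be handled one at a time.
F(s) = \frac{4 \sqrt{3} \sqrt{3 s^{2} + 4} - 9 e^{3 s}}{6} is an antiderivative of f.
Check: d/ds[\frac{4 \sqrt{3} \sqrt{3 s^{2} + 4} - 9 e^{3 s}}{6}] = \frac{4 \sqrt{3} s - 9 \sqrt{3 s^{2} + 4} e^{3 s}}{2 \sqrt{3 s^{2} + 4}}, which equals f(s).
F(0) = - \frac{3}{2} + \frac{4 \sqrt{3}}{3}; F(-2) = - \frac{3}{2 e^{6}} + \frac{8 \sqrt{3}}{3}.
Integral = F(0) - F(-2) = - \frac{4 \sqrt{3}}{3} - \frac{3}{2} + \frac{3}{2 e^{6}}.

Antiderivative: F(s) = \frac{4 \sqrt{3} \sqrt{3 s^{2} + 4} - 9 e^{3 s}}{6}; value = - \frac{4 \sqrt{3}}{3} - \frac{3}{2} + \frac{3}{2 e^{6}}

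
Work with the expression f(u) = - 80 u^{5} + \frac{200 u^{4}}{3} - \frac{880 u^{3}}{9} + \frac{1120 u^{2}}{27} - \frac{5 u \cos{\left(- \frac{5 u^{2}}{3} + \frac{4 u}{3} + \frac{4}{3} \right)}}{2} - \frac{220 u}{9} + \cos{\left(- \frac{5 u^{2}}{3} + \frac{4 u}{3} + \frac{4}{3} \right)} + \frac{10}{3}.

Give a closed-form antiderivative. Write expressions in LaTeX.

Integrate term by term and add the pieces.
Check: d/du[\frac{20 \left(- 6 u^{2} + 2 u - 3\right)^{3} + 243 \sin{\left(- \frac{5 u^{2}}{3} + \frac{4 u}{3} + \frac{4}{3} \right)}}{324}] = - 80 u^{5} + \frac{200 u^{4}}{3} - \frac{880 u^{3}}{9} + \frac{1120 u^{2}}{27} - \frac{5 u \cos{\left(- \frac{5 u^{2}}{3} + \frac{4 u}{3} + \frac{4}{3} \right)}}{2} - \frac{220 u}{9} + \cos{\left(- \frac{5 u^{2}}{3} + \frac{4 u}{3} + \frac{4}{3} \right)} + \frac{10}{3} = f(u).

An antiderivative is F(u) = \frac{20 \left(- 6 u^{2} + 2 u - 3\right)^{3} + 243 \sin{\left(- \frac{5 u^{2}}{3} + \frac{4 u}{3} + \frac{4}{3} \right)}}{324}.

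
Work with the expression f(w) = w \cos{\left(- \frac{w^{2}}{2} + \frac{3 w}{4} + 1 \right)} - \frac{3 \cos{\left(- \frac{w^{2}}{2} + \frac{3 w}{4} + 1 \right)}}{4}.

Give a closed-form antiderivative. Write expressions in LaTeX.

An antiderivative is F(w) = - \sin{\left(- \frac{w^{2}}{2} + \frac{3 w}{4} + 1 \right)}.

The substitution u = - \frac{w^{2}}{2} + \frac{3 w}{4} + 1 works: f is exactly (dF/du)*(du/dw) for that inner function.
Check: d/dw[- \sin{\left(- \frac{w^{2}}{2} + \frac{3 w}{4} + 1 \right)}] = w \cos{\left(- \frac{w^{2}}{2} + \frac{3 w}{4} + 1 \right)} - \frac{3 \cos{\left(- \frac{w^{2}}{2} + \frac{3 w}{4} + 1 \right)}}{4} = f(w).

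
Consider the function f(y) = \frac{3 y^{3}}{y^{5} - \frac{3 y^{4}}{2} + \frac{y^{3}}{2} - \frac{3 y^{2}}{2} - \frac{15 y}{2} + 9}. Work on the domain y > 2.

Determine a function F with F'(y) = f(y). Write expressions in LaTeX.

Factor the denominator (\left(y - 2\right) \left(y - 1\right) \left(2 y + 3\right) \left(y^{2} + 3\right)) and decompose: f = - \frac{9 \left(5 y - 11\right)}{98 \left(y^{2} + 3\right)} - \frac{108}{245 \left(2 y + 3\right)} - \frac{3}{10 \left(y - 1\right)} + \frac{48}{49 \left(y - 2\right)}; each piece integrates to a log, atan, or power term.
Check: d/dy[\frac{48 \log{\left(y - 2 \right)}}{49} - \frac{3 \log{\left(y - 1 \right)}}{10} - \frac{54 \log{\left(y + \frac{3}{2} \right)}}{245} - \frac{45 \log{\left(y^{2} + 3 \right)}}{196} + \frac{33 \sqrt{3} \operatorname{atan}{\left(\frac{\sqrt{3} y}{3} \right)}}{98}] = \frac{6 y^{3}}{2 y^{5} - 3 y^{4} + y^{3} - 3 y^{2} - 15 y + 18}, which equals f(y).

An antiderivative is F(y) = \frac{48 \log{\left(y - 2 \right)}}{49} - \frac{3 \log{\left(y - 1 \right)}}{10} - \frac{54 \log{\left(y + \frac{3}{2} \right)}}{245} - \frac{45 \log{\left(y^{2} + 3 \right)}}{196} + \frac{33 \sqrt{3} \operatorname{atan}{\left(\frac{\sqrt{3} y}{3} \right)}}{98}.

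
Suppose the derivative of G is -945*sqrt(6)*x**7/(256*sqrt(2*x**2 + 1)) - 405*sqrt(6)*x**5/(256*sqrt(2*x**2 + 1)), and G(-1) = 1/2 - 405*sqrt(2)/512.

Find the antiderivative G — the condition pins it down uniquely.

G(x) = -135*x**6*sqrt(3*x**2 + 3/2)/256 + 1/2

Recognize the product-rule pattern: G'(x) = u'v + uv' with u = -135*x**6/256, v = sqrt(3*x**2 + 3/2), so integration by parts undoes it.
A general antiderivative is -135*x**6*sqrt(3*x**2 + 3/2)/256 + C.
The condition gives C = 1/2 - 405*sqrt(2)/512 - (-405*sqrt(2)/512) = 1/2.
So G(x) = -135*x**6*sqrt(3*x**2 + 3/2)/256 + 1/2.
Check: d/dx[-135*x**6*sqrt(3*x**2 + 3/2)/256 + 1/2] = sqrt(2)*(-945*sqrt(3)*x**7 - 405*sqrt(3)*x**5)/(256*sqrt(2*x**2 + 1)), which equals G'(x).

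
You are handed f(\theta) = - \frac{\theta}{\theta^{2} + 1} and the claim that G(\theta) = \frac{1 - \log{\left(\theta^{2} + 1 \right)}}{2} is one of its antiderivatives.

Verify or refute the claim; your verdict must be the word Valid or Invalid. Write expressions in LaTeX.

Valid. The derivative of G reproduces f.

d/d\theta[G] = - \frac{\theta}{\theta^{2} + 1}
This equals f(\theta) exactly, so the claim holds.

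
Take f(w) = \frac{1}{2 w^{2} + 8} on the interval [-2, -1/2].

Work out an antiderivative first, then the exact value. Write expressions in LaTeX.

For F(w) to be correct the identity F'(w) - f(w) = 0 must hold.
F(w) = \frac{\operatorname{atan}{\left(\frac{w}{2} \right)}}{4} is an antiderivative of f.
Check: d/dw[\frac{\operatorname{atan}{\left(\frac{w}{2} \right)}}{4}] = \frac{1}{2 w^{2} + 8} = f(w).
F(-1/2) = - \frac{\operatorname{atan}{\left(\frac{1}{4} \right)}}{4}; F(-2) = - \frac{\pi}{16}.
Integral = F(-1/2) - F(-2) = - \frac{\operatorname{atan}{\left(\frac{1}{4} \right)}}{4} + \frac{\pi}{16}.

Antiderivative: F(w) = \frac{\operatorname{atan}{\left(\frac{w}{2} \right)}}{4}; value = - \frac{\operatorname{atan}{\left(\frac{1}{4} \right)}}{4} + \frac{\pi}{16}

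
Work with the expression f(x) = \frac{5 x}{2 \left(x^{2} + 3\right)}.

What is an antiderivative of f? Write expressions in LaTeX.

f matches the chain-rule pattern g'(h)*h' with inner function h(x) = 2 x^{2} + 6; substituting u = h(x) collapses the integral.
Check: d/dx[\frac{5 \log{\left(2 x^{2} + 6 \right)}}{4}] = \frac{5 x}{2 x^{2} + 6}, which equals f(x).

An antiderivative is F(x) = \frac{5 \log{\left(2 x^{2} + 6 \right)}}{4}.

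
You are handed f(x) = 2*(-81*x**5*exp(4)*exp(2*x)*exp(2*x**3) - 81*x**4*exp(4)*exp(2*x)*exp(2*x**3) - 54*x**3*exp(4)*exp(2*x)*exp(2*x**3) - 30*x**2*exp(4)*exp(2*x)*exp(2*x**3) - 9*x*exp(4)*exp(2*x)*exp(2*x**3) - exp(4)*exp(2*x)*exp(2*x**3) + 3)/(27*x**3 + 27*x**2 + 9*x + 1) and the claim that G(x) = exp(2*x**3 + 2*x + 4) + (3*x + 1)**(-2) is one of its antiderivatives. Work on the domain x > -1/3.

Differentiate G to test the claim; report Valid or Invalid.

Invalid: d/dx[G] - f = (324*x**5*exp(4)*exp(2*x)*exp(2*x**3) + 324*x**4*exp(4)*exp(2*x)*exp(2*x**3) + 216*x**3*exp(4)*exp(2*x)*exp(2*x**3) + 120*x**2*exp(4)*exp(2*x)*exp(2*x**3) + 36*x*exp(4)*exp(2*x)*exp(2*x**3) + 4*exp(4)*exp(2*x)*exp(2*x**3) - 12)/(27*x**3 + 27*x**2 + 9*x + 1), which is not 0.

d/dx[G] = (162*x**5*exp(4)*exp(2*x)*exp(2*x**3) + 162*x**4*exp(4)*exp(2*x)*exp(2*x**3) + 108*x**3*exp(4)*exp(2*x)*exp(2*x**3) + 60*x**2*exp(4)*exp(2*x)*exp(2*x**3) + 18*x*exp(4)*exp(2*x)*exp(2*x**3) + 2*exp(4)*exp(2*x)*exp(2*x**3) - 6)/(27*x**3 + 27*x**2 + 9*x + 1)
d/dx[G] - f(x) = (324*x**5*exp(4)*exp(2*x)*exp(2*x**3) + 324*x**4*exp(4)*exp(2*x)*exp(2*x**3) + 216*x**3*exp(4)*exp(2*x)*exp(2*x**3) + 120*x**2*exp(4)*exp(2*x)*exp(2*x**3) + 36*x*exp(4)*exp(2*x)*exp(2*x**3) + 4*exp(4)*exp(2*x)*exp(2*x**3) - 12)/(27*x**3 + 27*x**2 + 9*x + 1) != 0.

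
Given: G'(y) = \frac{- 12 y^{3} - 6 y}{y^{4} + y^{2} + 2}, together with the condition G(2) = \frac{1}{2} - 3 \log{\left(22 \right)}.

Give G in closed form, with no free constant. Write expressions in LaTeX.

The substitution u = y^{4} + y^{2} + 2 works: G'(y) is exactly (dG/du)*(du/dy) for that inner function.
A general antiderivative is - 3 \log{\left(y^{4} + y^{2} + 2 \right)} + C.
The condition gives C = \frac{1}{2} - 3 \log{\left(22 \right)} - (- 3 \log{\left(22 \right)}) = \frac{1}{2}.
So G(y) = - \frac{6 \log{\left(y^{4} + y^{2} + 2 \right)} - 1}{2}.
Check: d/dy[- \frac{6 \log{\left(y^{4} + y^{2} + 2 \right)} - 1}{2}] = \frac{- 12 y^{3} - 6 y}{y^{4} + y^{2} + 2} = G'(y).

G(y) = - \frac{6 \log{\left(y^{4} + y^{2} + 2 \right)} - 1}{2}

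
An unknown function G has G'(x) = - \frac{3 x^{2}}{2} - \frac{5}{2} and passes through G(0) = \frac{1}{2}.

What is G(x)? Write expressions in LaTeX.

Since d/dx undoes antidifferentiation here, G(x) must give back the stated G'(x).
A general antiderivative is - \frac{x^{3}}{2} - \frac{5 x}{2} + C.
The condition gives C = \frac{1}{2} - (0) = \frac{1}{2}.
So G(x) = - \frac{x^{3}}{2} - \frac{5 x}{2} + \frac{1}{2}.
Check: d/dx[- \frac{x^{3}}{2} - \frac{5 x}{2} + \frac{1}{2}] = - \frac{3 x^{2}}{2} - \frac{5}{2} = G'(x).

G(x) = - \frac{x^{3}}{2} - \frac{5 x}{2} + \frac{1}{2}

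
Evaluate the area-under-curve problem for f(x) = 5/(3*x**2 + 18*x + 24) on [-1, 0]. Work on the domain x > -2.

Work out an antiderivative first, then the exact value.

Antiderivative: F(x) = 5*log(x + 2)/6 - 5*log(x + 4)/6; value = -5*log(4)/6 + 5*log(2)/6 + 5*log(3)/6

The denominator factors as 3*(x + 2)*(x + 4); partial fractions split f into directly integrable pieces: -5/(6*(x + 4)) + 5/(6*(x + 2)).
F(x) = 5*log(x + 2)/6 - 5*log(x + 4)/6 is an antiderivative of f.
Check: d/dx[5*log(x + 2)/6 - 5*log(x + 4)/6] = 5/(3*x**2 + 18*x + 24) = f(x).
F(0) = -5*log(4)/6 + 5*log(2)/6; F(-1) = -5*log(3)/6.
Integral = F(0) - F(-1) = -5*log(4)/6 + 5*log(2)/6 + 5*log(3)/6.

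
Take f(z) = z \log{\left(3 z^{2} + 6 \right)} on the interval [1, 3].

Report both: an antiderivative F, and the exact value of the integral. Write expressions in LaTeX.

Antiderivative: F(z) = \frac{z^{2} \log{\left(3 z^{2} + 6 \right)}}{2} - \frac{z^{2}}{2} + \log{\left(z^{2} + 2 \right)}; value = -4 - \log{\left(3 \right)} - \frac{\log{\left(9 \right)}}{2} + \log{\left(11 \right)} + \frac{9 \log{\left(33 \right)}}{2}

A candidate is checked by its d/dz: the result must match f(z).
F(z) = \frac{z^{2} \log{\left(3 z^{2} + 6 \right)}}{2} - \frac{z^{2}}{2} + \log{\left(z^{2} + 2 \right)} is an antiderivative of f.
Check: d/dz[\frac{z^{2} \log{\left(3 z^{2} + 6 \right)}}{2} - \frac{z^{2}}{2} + \log{\left(z^{2} + 2 \right)}] = z \log{\left(z^{2} + 2 \right)} + z \log{\left(3 \right)}, which equals f(z).
F(3) = - \frac{9}{2} + \log{\left(11 \right)} + \frac{9 \log{\left(33 \right)}}{2}; F(1) = - \frac{1}{2} + \frac{\log{\left(9 \right)}}{2} + \log{\left(3 \right)}.
Integral = F(3) - F(1) = -4 - \log{\left(3 \right)} - \frac{\log{\left(9 \right)}}{2} + \log{\left(11 \right)} + \frac{9 \log{\left(33 \right)}}{2}.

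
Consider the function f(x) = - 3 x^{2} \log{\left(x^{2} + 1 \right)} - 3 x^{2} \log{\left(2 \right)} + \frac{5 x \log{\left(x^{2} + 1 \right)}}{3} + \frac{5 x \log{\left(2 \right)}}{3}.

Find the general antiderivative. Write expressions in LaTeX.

The integrand splits into summands that can be handled one at a time.
Check: d/dx[- x^{3} \log{\left(2 x^{2} + 2 \right)} + \frac{2 x^{3}}{3} + \frac{5 x^{2} \log{\left(2 x^{2} + 2 \right)}}{6} - \frac{5 x^{2}}{6} - 2 x + \frac{5 \log{\left(x^{2} + 1 \right)}}{6} + 2 \operatorname{atan}{\left(x \right)}] = - 3 x^{2} \log{\left(x^{2} + 1 \right)} - 3 x^{2} \log{\left(2 \right)} + \frac{5 x \log{\left(x^{2} + 1 \right)}}{3} + \frac{5 x \log{\left(2 \right)}}{3} = f(x).

F(x) = - x^{3} \log{\left(2 x^{2} + 2 \right)} + \frac{2 x^{3}}{3} + \frac{5 x^{2} \log{\left(2 x^{2} + 2 \right)}}{6} - \frac{5 x^{2}}{6} - 2 x + \frac{5 \log{\left(x^{2} + 1 \right)}}{6} + 2 \operatorname{atan}{\left(x \right)} + C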